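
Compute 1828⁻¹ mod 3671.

1713

Run the extended Euclidean algorithm:
3671 = 2·1828 + 15
1828 = 121·15 + 13
15 = 1·13 + 2
13 = 6·2 + 1
2 = 2·1 + 0
gcd(1828, 3671) = 1, so the inverse exists.
Back-substitute for 1:
1 = 1·13 − 6·2
  = −6·15 + 7·13
  = 7·1828 − 853·15
  = −853·3671 + 1713·1828
So 1828⁻¹ ≡ 1713 (mod 3671).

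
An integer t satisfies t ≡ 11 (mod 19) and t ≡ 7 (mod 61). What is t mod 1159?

19⁻¹ mod 61: 19*45 ≡ 1 (mod 61), so 19⁻¹ ≡ 45.
t = 11 + 19*((7 − 11)*45 mod 61) = 11 + 19*3 = 68.
Check: 68 mod 19 = 11, 68 mod 61 = 7. ✓

68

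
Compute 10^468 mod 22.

12

468 in binary is 111010100, i.e. 468 = 256 + 128 + 64 + 16 + 4.
10^1 ≡ 10 (mod 22)
10^2 ≡ 10^2 = 100 ≡ 12 (mod 22)
10^4 ≡ 12^2 = 144 ≡ 12 (mod 22)
10^8 ≡ 12^2 = 144 ≡ 12 (mod 22)
10^16 ≡ 12^2 = 144 ≡ 12 (mod 22)
10^32 ≡ 12^2 = 144 ≡ 12 (mod 22)
10^64 ≡ 12^2 = 144 ≡ 12 (mod 22)
10^128 ≡ 12^2 = 144 ≡ 12 (mod 22)
10^256 ≡ 12^2 = 144 ≡ 12 (mod 22)
10^468 = 10^256 · 10^128 · 10^64 · 10^16 · 10^4 ≡ 12 · 12 · 12 · 12 · 12 (mod 22).
Accumulate the product:
12 · 12 = 144 ≡ 12
12 · 12 = 144 ≡ 12
12 · 12 = 144 ≡ 12
12 · 12 = 144 ≡ 12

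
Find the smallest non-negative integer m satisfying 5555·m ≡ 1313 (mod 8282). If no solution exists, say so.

39

gcd(5555, 8282) = 101, and 101 | 1313, so solutions exist.
Divide through by 101: 55·m ≡ 13 (mod 82).
55⁻¹ ≡ 3 (mod 82).
m ≡ 3·13 ≡ 39 (mod 82).
The smallest non-negative solution is m = 39.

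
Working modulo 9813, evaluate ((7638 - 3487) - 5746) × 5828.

7064

7638 - 3487 = 4151
4151 - 5746 = -1595 ≡ 8218 (mod 9813)
8218 × 5828 = 47894504 ≡ 7064 (mod 9813)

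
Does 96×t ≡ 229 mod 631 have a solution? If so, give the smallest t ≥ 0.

193

gcd(96, 631) = 1, so a unique solution mod 631 exists.
96⁻¹ ≡ 585 (mod 631).
t ≡ 585×229 ≡ 193 (mod 631).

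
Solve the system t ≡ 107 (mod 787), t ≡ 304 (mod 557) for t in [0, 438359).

399116

787⁻¹ mod 557: 787*356 ≡ 1 (mod 557), so 787⁻¹ ≡ 356.
t = 107 + 787*((304 − 107)*356 mod 557) = 107 + 787*507 = 399116.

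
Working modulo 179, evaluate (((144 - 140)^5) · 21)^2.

144 - 140 = 4
(4)^5 ≡ 129 (mod 179)
129 · 21 = 2709 ≡ 24 (mod 179)
(24)^2 ≡ 39 (mod 179)

39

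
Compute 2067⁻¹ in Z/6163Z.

811

By the extended Euclidean algorithm:
6163 = 2·2067 + 2029
2067 = 1·2029 + 38
2029 = 53·38 + 15
38 = 2·15 + 8
15 = 1·8 + 7
8 = 1·7 + 1
7 = 7·1 + 0
gcd(2067, 6163) = 1, so the inverse exists.
Bézout: 1 = −272·6163 + 811·2067.
So 2067⁻¹ ≡ 811 (mod 6163).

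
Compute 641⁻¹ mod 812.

793

By the extended Euclidean algorithm:
812 = 1·641 + 171
641 = 3·171 + 128
171 = 1·128 + 43
128 = 2·43 + 42
43 = 1·42 + 1
42 = 42·1 + 0
gcd(641, 812) = 1, so the inverse exists.
Back-substitute for 1:
1 = 1·43 − 1·42
  = −1·128 + 3·43
  = 3·171 − 4·128
  = −4·641 + 15·171
  = 15·812 − 19·641
So 641⁻¹ ≡ −19 ≡ 793 (mod 812).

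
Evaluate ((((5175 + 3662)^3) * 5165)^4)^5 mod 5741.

5175 + 3662 = 8837 ≡ 3096 (mod 5741)
(3096)^3 ≡ 2672 (mod 5741)
2672 * 5165 = 13800880 ≡ 5257 (mod 5741)
(5257)^4 ≡ 2605 (mod 5741)
(2605)^5 ≡ 4490 (mod 5741)

4490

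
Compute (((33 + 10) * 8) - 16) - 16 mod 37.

16

33 + 10 = 43 ≡ 6 (mod 37)
6 * 8 = 48 ≡ 11 (mod 37)
11 - 16 = -5 ≡ 32 (mod 37)
32 - 16 = 16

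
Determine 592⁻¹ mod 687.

687 = 1*592 + 95
592 = 6*95 + 22
95 = 4*22 + 7
22 = 3*7 + 1
7 = 7*1 + 0
gcd(592, 687) = 1, so the inverse exists.
Back-substitute for 1:
1 = 1*22 − 3*7
  = −3*95 + 13*22
  = 13*592 − 81*95
  = −81*687 + 94*592
So 592⁻¹ ≡ 94 (mod 687).

94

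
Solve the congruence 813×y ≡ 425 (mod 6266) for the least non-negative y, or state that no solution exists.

gcd(813, 6266) = 1, so a unique solution mod 6266 exists.
813⁻¹ ≡ 3291 (mod 6266).
y ≡ 3291×425 ≡ 1357 (mod 6266).

1357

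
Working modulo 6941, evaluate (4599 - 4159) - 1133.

6248

4599 - 4159 = 440
440 - 1133 = -693 ≡ 6248 (mod 6941)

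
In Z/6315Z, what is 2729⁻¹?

1319

By the extended Euclidean algorithm:
6315 = 2·2729 + 857
2729 = 3·857 + 158
857 = 5·158 + 67
158 = 2·67 + 24
67 = 2·24 + 19
24 = 1·19 + 5
19 = 3·5 + 4
5 = 1·4 + 1
4 = 4·1 + 0
gcd(2729, 6315) = 1, so the inverse exists.
Back-substitute for 1:
1 = 1·5 − 1·4
  = −1·19 + 4·5
  = 4·24 − 5·19
  = −5·67 + 14·24
  = 14·158 − 33·67
  = −33·857 + 179·158
  = 179·2729 − 570·857
  = −570·6315 + 1319·2729
So 2729⁻¹ ≡ 1319 (mod 6315).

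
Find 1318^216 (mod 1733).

Using repeated squaring:
1318^1 ≡ 1318 (mod 1733)
1318^2 ≡ 1318^2 = 1737124 ≡ 658 (mod 1733)
1318^4 ≡ 658^2 = 432964 ≡ 1447 (mod 1733)
1318^8 ≡ 1447^2 = 2093809 ≡ 345 (mod 1733)
1318^16 ≡ 345^2 = 119025 ≡ 1181 (mod 1733)
1318^32 ≡ 1181^2 = 1394761 ≡ 1429 (mod 1733)
1318^64 ≡ 1429^2 = 2042041 ≡ 567 (mod 1733)
1318^128 ≡ 567^2 = 321489 ≡ 884 (mod 1733)
1318^216 = 1318^128 · 1318^64 · 1318^16 · 1318^8 ≡ 884 · 567 · 1181 · 345 (mod 1733).
Accumulate the product:
884 · 567 = 501228 ≡ 391
391 · 1181 = 461771 ≡ 793
793 · 345 = 273585 ≡ 1504

1504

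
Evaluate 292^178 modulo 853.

292^1 ≡ 292 (mod 853)
292^2 ≡ 292^2 = 85264 ≡ 817 (mod 853)
292^4 ≡ 817^2 = 667489 ≡ 443 (mod 853)
292^8 ≡ 443^2 = 196249 ≡ 59 (mod 853)
292^16 ≡ 59^2 = 3481 ≡ 69 (mod 853)
292^32 ≡ 69^2 = 4761 ≡ 496 (mod 853)
292^64 ≡ 496^2 = 246016 ≡ 352 (mod 853)
292^128 ≡ 352^2 = 123904 ≡ 219 (mod 853)
292^178 = 292^128 · 292^32 · 292^16 · 292^2 ≡ 219 · 496 · 69 · 817 (mod 853).
Accumulate the product:
219 · 496 = 108624 ≡ 293
293 · 69 = 20217 ≡ 598
598 · 817 = 488566 ≡ 650

650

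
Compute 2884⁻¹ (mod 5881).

5881 = 2*2884 + 113
2884 = 25*113 + 59
113 = 1*59 + 54
59 = 1*54 + 5
54 = 10*5 + 4
5 = 1*4 + 1
4 = 4*1 + 0
gcd(2884, 5881) = 1, so the inverse exists.
Back-substitute for 1:
1 = 1*5 − 1*4
  = −1*54 + 11*5
  = 11*59 − 12*54
  = −12*113 + 23*59
  = 23*2884 − 587*113
  = −587*5881 + 1197*2884
So 2884⁻¹ ≡ 1197 (mod 5881).

1197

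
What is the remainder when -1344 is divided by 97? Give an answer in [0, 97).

-1344 = -14·97 + 14, so -1344 ≡ 14 (mod 97).

14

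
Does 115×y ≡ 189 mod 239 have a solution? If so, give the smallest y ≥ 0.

gcd(115, 239) = 1, so a unique solution mod 239 exists.
115⁻¹ ≡ 106 (mod 239).
y ≡ 106×189 ≡ 197 (mod 239).

197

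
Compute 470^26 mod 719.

470^1 ≡ 470 (mod 719)
470^2 ≡ 470^2 = 220900 ≡ 167 (mod 719)
470^4 ≡ 167^2 = 27889 ≡ 567 (mod 719)
470^8 ≡ 567^2 = 321489 ≡ 96 (mod 719)
470^16 ≡ 96^2 = 9216 ≡ 588 (mod 719)
470^26 = 470^16 · 470^8 · 470^2 ≡ 588 · 96 · 167 (mod 719).
Accumulate the product:
588 · 96 = 56448 ≡ 366
366 · 167 = 61122 ≡ 7

7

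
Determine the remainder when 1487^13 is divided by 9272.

13 in binary is 1101, i.e. 13 = 8 + 4 + 1.
1487^1 ≡ 1487 (mod 9272)
1487^2 ≡ 1487^2 = 2211169 ≡ 4433 (mod 9272)
1487^4 ≡ 4433^2 = 19651489 ≡ 4121 (mod 9272)
1487^8 ≡ 4121^2 = 16982641 ≡ 5609 (mod 9272)
1487^13 = 1487^8 · 1487^4 · 1487^1 ≡ 5609 · 4121 · 1487 (mod 9272).
Accumulate the product:
5609 · 4121 = 23114689 ≡ 8865
8865 · 1487 = 13182255 ≡ 6743

6743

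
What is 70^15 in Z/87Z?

Using repeated squaring:
15 in binary is 1111, i.e. 15 = 8 + 4 + 2 + 1.
70^1 ≡ 70 (mod 87)
70^2 ≡ 70^2 = 4900 ≡ 28 (mod 87)
70^4 ≡ 28^2 = 784 ≡ 1 (mod 87)
70^8 ≡ 1^2 = 1 (mod 87)
70^15 = 70^8 · 70^4 · 70^2 · 70^1 ≡ 1 · 1 · 28 · 70 (mod 87).
Accumulate the product:
1 · 1 = 1
1 · 28 = 28
28 · 70 = 1960 ≡ 46

46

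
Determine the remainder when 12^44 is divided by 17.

4

Using repeated squaring:
44 in binary is 101100, i.e. 44 = 32 + 8 + 4.
12^1 ≡ 12 (mod 17)
12^2 ≡ 12^2 = 144 ≡ 8 (mod 17)
12^4 ≡ 8^2 = 64 ≡ 13 (mod 17)
12^8 ≡ 13^2 = 169 ≡ 16 (mod 17)
12^16 ≡ 16^2 = 256 ≡ 1 (mod 17)
12^32 ≡ 1^2 = 1 (mod 17)
12^44 = 12^32 * 12^8 * 12^4 ≡ 1 * 16 * 13 (mod 17).
Accumulate the product:
1 * 16 = 16
16 * 13 = 208 ≡ 4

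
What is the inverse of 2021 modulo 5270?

By the extended Euclidean algorithm:
5270 = 2×2021 + 1228
2021 = 1×1228 + 793
1228 = 1×793 + 435
793 = 1×435 + 358
435 = 1×358 + 77
358 = 4×77 + 50
77 = 1×50 + 27
50 = 1×27 + 23
27 = 1×23 + 4
23 = 5×4 + 3
4 = 1×3 + 1
3 = 3×1 + 0
gcd(2021, 5270) = 1, so the inverse exists.
Back-substitute for 1:
1 = 1×4 − 1×3
  = −1×23 + 6×4
  = 6×27 − 7×23
  = −7×50 + 13×27
  = 13×77 − 20×50
  = −20×358 + 93×77
  = 93×435 − 113×358
  = −113×793 + 206×435
  = 206×1228 − 319×793
  = −319×2021 + 525×1228
  = 525×5270 − 1369×2021
So 2021⁻¹ ≡ −1369 ≡ 3901 (mod 5270).

3901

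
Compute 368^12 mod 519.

By square-and-multiply:
12 in binary is 1100, i.e. 12 = 8 + 4.
368^1 ≡ 368 (mod 519)
368^2 ≡ 368^2 = 135424 ≡ 484 (mod 519)
368^4 ≡ 484^2 = 234256 ≡ 187 (mod 519)
368^8 ≡ 187^2 = 34969 ≡ 196 (mod 519)
368^12 = 368^8 · 368^4 ≡ 196 · 187 (mod 519).
196 · 187 = 36652 ≡ 322 (mod 519).

322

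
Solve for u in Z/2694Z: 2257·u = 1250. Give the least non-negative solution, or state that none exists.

gcd(2257, 2694) = 1, so a unique solution mod 2694 exists.
2257⁻¹ ≡ 1609 (mod 2694).
u ≡ 1609·1250 ≡ 1526 (mod 2694).

1526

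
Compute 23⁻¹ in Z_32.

32 = 1*23 + 9
23 = 2*9 + 5
9 = 1*5 + 4
5 = 1*4 + 1
4 = 4*1 + 0
gcd(23, 32) = 1, so the inverse exists.
Bézout: 1 = −5*32 + 7*23.
So 23⁻¹ ≡ 7 (mod 32).

7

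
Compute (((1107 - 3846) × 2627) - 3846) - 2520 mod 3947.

1556

1107 - 3846 = -2739 ≡ 1208 (mod 3947)
1208 × 2627 = 3173416 ≡ 28 (mod 3947)
28 - 3846 = -3818 ≡ 129 (mod 3947)
129 - 2520 = -2391 ≡ 1556 (mod 3947)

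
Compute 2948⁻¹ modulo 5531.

Apply the Euclidean algorithm and back-substitute:
5531 = 1*2948 + 2583
2948 = 1*2583 + 365
2583 = 7*365 + 28
365 = 13*28 + 1
28 = 28*1 + 0
gcd(2948, 5531) = 1, so the inverse exists.
Bézout: 1 = −105*5531 + 197*2948.
So 2948⁻¹ ≡ 197 (mod 5531).

197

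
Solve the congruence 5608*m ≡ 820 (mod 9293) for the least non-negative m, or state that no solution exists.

6317

gcd(5608, 9293) = 1, so a unique solution mod 9293 exists.
5608⁻¹ ≡ 1039 (mod 9293).
m ≡ 1039*820 ≡ 6317 (mod 9293).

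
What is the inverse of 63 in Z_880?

447

Apply the Euclidean algorithm and back-substitute:
880 = 13×63 + 61
63 = 1×61 + 2
61 = 30×2 + 1
2 = 2×1 + 0
gcd(63, 880) = 1, so the inverse exists.
Back-substitute for 1:
1 = 1×61 − 30×2
  = −30×63 + 31×61
  = 31×880 − 433×63
So 63⁻¹ ≡ −433 ≡ 447 (mod 880).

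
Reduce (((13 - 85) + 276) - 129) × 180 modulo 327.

93

13 - 85 = -72 ≡ 255 (mod 327)
255 + 276 = 531 ≡ 204 (mod 327)
204 - 129 = 75
75 × 180 = 13500 ≡ 93 (mod 327)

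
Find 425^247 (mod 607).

27

Using repeated squaring:
247 in binary is 11110111, i.e. 247 = 128 + 64 + 32 + 16 + 4 + 2 + 1.
425^1 ≡ 425 (mod 607)
425^2 ≡ 425^2 = 180625 ≡ 346 (mod 607)
425^4 ≡ 346^2 = 119716 ≡ 137 (mod 607)
425^8 ≡ 137^2 = 18769 ≡ 559 (mod 607)
425^16 ≡ 559^2 = 312481 ≡ 483 (mod 607)
425^32 ≡ 483^2 = 233289 ≡ 201 (mod 607)
425^64 ≡ 201^2 = 40401 ≡ 339 (mod 607)
425^128 ≡ 339^2 = 114921 ≡ 198 (mod 607)
425^247 = 425^128 × 425^64 × 425^32 × 425^16 × 425^4 × 425^2 × 425^1 ≡ 198 × 339 × 201 × 483 × 137 × 346 × 425 (mod 607).
Accumulate the product:
198 × 339 = 67122 ≡ 352
352 × 201 = 70752 ≡ 340
340 × 483 = 164220 ≡ 330
330 × 137 = 45210 ≡ 292
292 × 346 = 101032 ≡ 270
270 × 425 = 114750 ≡ 27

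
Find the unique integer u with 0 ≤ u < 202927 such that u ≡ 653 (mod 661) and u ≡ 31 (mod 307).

91210

661⁻¹ mod 307: 661·98 ≡ 1 (mod 307), so 661⁻¹ ≡ 98.
u = 653 + 661·((31 − 653)·98 mod 307) = 653 + 661·137 = 91210.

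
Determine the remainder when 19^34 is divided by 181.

34 in binary is 100010, i.e. 34 = 32 + 2.
19^1 ≡ 19 (mod 181)
19^2 ≡ 19^2 = 361 ≡ 180 (mod 181)
19^4 ≡ 180^2 = 32400 ≡ 1 (mod 181)
19^8 ≡ 1^2 = 1 (mod 181)
19^16 ≡ 1^2 = 1 (mod 181)
19^32 ≡ 1^2 = 1 (mod 181)
19^34 = 19^32 * 19^2 ≡ 1 * 180 (mod 181).
1 * 180 = 180 ≡ 180 (mod 181).

180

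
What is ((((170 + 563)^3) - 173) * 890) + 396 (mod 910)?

170 + 563 = 733
(733)^3 ≡ 307 (mod 910)
307 - 173 = 134
134 * 890 = 119260 ≡ 50 (mod 910)
50 + 396 = 446

446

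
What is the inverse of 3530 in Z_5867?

2754

Run the extended Euclidean algorithm:
5867 = 1*3530 + 2337
3530 = 1*2337 + 1193
2337 = 1*1193 + 1144
1193 = 1*1144 + 49
1144 = 23*49 + 17
49 = 2*17 + 15
17 = 1*15 + 2
15 = 7*2 + 1
2 = 2*1 + 0
gcd(3530, 5867) = 1, so the inverse exists.
Bézout: 1 = −1657*5867 + 2754*3530.
So 3530⁻¹ ≡ 2754 (mod 5867).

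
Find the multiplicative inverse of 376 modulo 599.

231

599 = 1×376 + 223
376 = 1×223 + 153
223 = 1×153 + 70
153 = 2×70 + 13
70 = 5×13 + 5
13 = 2×5 + 3
5 = 1×3 + 2
3 = 1×2 + 1
2 = 2×1 + 0
gcd(376, 599) = 1, so the inverse exists.
Bézout: 1 = −145×599 + 231×376.
So 376⁻¹ ≡ 231 (mod 599).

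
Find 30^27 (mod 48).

0

Using repeated squaring:
30^1 ≡ 30 (mod 48)
30^2 ≡ 30^2 = 900 ≡ 36 (mod 48)
30^4 ≡ 36^2 = 1296 ≡ 0 (mod 48)
30^8 ≡ 0^2 = 0 (mod 48)
30^16 ≡ 0^2 = 0 (mod 48)
30^27 = 30^16 * 30^8 * 30^2 * 30^1 ≡ 0 * 0 * 36 * 30 (mod 48).
Accumulate the product:
0 * 0 = 0
0 * 36 = 0
0 * 30 = 0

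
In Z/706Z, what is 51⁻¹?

443

706 = 13·51 + 43
51 = 1·43 + 8
43 = 5·8 + 3
8 = 2·3 + 2
3 = 1·2 + 1
2 = 2·1 + 0
gcd(51, 706) = 1, so the inverse exists.
Bézout: 1 = 19·706 − 263·51.
So 51⁻¹ ≡ −263 ≡ 443 (mod 706).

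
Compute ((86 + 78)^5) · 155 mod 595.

86 + 78 = 164
(164)^5 ≡ 299 (mod 595)
299 · 155 = 46345 ≡ 530 (mod 595)

530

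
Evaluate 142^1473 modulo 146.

138

Compute successive squares:
142^1 ≡ 142 (mod 146)
142^2 ≡ 142^2 = 20164 ≡ 16 (mod 146)
142^4 ≡ 16^2 = 256 ≡ 110 (mod 146)
142^8 ≡ 110^2 = 12100 ≡ 128 (mod 146)
142^16 ≡ 128^2 = 16384 ≡ 32 (mod 146)
142^32 ≡ 32^2 = 1024 ≡ 2 (mod 146)
142^64 ≡ 2^2 = 4 (mod 146)
142^128 ≡ 4^2 = 16 (mod 146)
142^256 ≡ 16^2 = 256 ≡ 110 (mod 146)
142^512 ≡ 110^2 = 12100 ≡ 128 (mod 146)
142^1024 ≡ 128^2 = 16384 ≡ 32 (mod 146)
142^1473 = 142^1024 × 142^256 × 142^128 × 142^64 × 142^1 ≡ 32 × 110 × 16 × 4 × 142 (mod 146).
Accumulate the product:
32 × 110 = 3520 ≡ 16
16 × 16 = 256 ≡ 110
110 × 4 = 440 ≡ 2
2 × 142 = 284 ≡ 138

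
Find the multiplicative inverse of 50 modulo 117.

117 = 2*50 + 17
50 = 2*17 + 16
17 = 1*16 + 1
16 = 16*1 + 0
gcd(50, 117) = 1, so the inverse exists.
Back-substitute for 1:
1 = 1*17 − 1*16
  = −1*50 + 3*17
  = 3*117 − 7*50
So 50⁻¹ ≡ −7 ≡ 110 (mod 117).

110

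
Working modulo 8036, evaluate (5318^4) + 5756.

(5318)^4 ≡ 6960 (mod 8036)
6960 + 5756 = 12716 ≡ 4680 (mod 8036)

4680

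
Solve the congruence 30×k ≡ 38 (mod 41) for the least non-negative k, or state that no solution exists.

4

gcd(30, 41) = 1, so a unique solution mod 41 exists.
30⁻¹ ≡ 26 (mod 41).
k ≡ 26×38 ≡ 4 (mod 41).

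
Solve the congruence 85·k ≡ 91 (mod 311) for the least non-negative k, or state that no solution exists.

gcd(85, 311) = 1, so a unique solution mod 311 exists.
85⁻¹ ≡ 161 (mod 311).
k ≡ 161·91 ≡ 34 (mod 311).

34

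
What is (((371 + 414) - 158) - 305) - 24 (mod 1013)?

298

371 + 414 = 785
785 - 158 = 627
627 - 305 = 322
322 - 24 = 298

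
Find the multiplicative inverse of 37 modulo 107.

81

Run the extended Euclidean algorithm:
107 = 2*37 + 33
37 = 1*33 + 4
33 = 8*4 + 1
4 = 4*1 + 0
gcd(37, 107) = 1, so the inverse exists.
Back-substitute for 1:
1 = 1*33 − 8*4
  = −8*37 + 9*33
  = 9*107 − 26*37
So 37⁻¹ ≡ −26 ≡ 81 (mod 107).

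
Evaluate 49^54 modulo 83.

75

49^1 ≡ 49 (mod 83)
49^2 ≡ 49^2 = 2401 ≡ 77 (mod 83)
49^4 ≡ 77^2 = 5929 ≡ 36 (mod 83)
49^8 ≡ 36^2 = 1296 ≡ 51 (mod 83)
49^16 ≡ 51^2 = 2601 ≡ 28 (mod 83)
49^32 ≡ 28^2 = 784 ≡ 37 (mod 83)
49^54 = 49^32 * 49^16 * 49^4 * 49^2 ≡ 37 * 28 * 36 * 77 (mod 83).
Accumulate the product:
37 * 28 = 1036 ≡ 40
40 * 36 = 1440 ≡ 29
29 * 77 = 2233 ≡ 75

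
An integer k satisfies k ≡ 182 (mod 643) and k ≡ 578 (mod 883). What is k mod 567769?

311394

643⁻¹ mod 883: 643*688 ≡ 1 (mod 883), so 643⁻¹ ≡ 688.
k = 182 + 643*((578 − 182)*688 mod 883) = 182 + 643*484 = 311394.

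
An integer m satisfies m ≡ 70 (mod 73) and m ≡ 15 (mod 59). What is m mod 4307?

73⁻¹ mod 59: 73×38 ≡ 1 (mod 59), so 73⁻¹ ≡ 38.
m = 70 + 73×((15 − 70)×38 mod 59) = 70 + 73×34 = 2552.
Check: 2552 mod 73 = 70, 2552 mod 59 = 15. ✓

2552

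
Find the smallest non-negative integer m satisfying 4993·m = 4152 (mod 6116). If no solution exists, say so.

gcd(4993, 6116) = 1, so a unique solution mod 6116 exists.
4993⁻¹ ≡ 2881 (mod 6116).
m ≡ 2881·4152 ≡ 5132 (mod 6116).

5132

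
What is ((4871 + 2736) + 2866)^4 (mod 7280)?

4871 + 2736 = 7607 ≡ 327 (mod 7280)
327 + 2866 = 3193
(3193)^4 ≡ 1 (mod 7280)

1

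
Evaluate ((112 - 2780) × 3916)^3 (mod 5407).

1671

112 - 2780 = -2668 ≡ 2739 (mod 5407)
2739 × 3916 = 10725924 ≡ 3843 (mod 5407)
(3843)^3 ≡ 1671 (mod 5407)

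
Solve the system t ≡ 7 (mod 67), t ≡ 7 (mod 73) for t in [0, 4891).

67⁻¹ mod 73: 67×12 ≡ 1 (mod 73), so 67⁻¹ ≡ 12.
t = 7 + 67×((7 − 7)×12 mod 73) = 7 + 67×0 = 7.
Check: 7 mod 67 = 7, 7 mod 73 = 7. ✓

7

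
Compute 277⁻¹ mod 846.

846 = 3·277 + 15
277 = 18·15 + 7
15 = 2·7 + 1
7 = 7·1 + 0
gcd(277, 846) = 1, so the inverse exists.
Bézout: 1 = 37·846 − 113·277.
So 277⁻¹ ≡ −113 ≡ 733 (mod 846).

733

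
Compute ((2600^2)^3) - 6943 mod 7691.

3793

(2600)^2 ≡ 7302 (mod 7691)
(7302)^3 ≡ 3045 (mod 7691)
3045 - 6943 = -3898 ≡ 3793 (mod 7691)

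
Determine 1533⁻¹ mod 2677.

1397

By the extended Euclidean algorithm:
2677 = 1*1533 + 1144
1533 = 1*1144 + 389
1144 = 2*389 + 366
389 = 1*366 + 23
366 = 15*23 + 21
23 = 1*21 + 2
21 = 10*2 + 1
2 = 2*1 + 0
gcd(1533, 2677) = 1, so the inverse exists.
Bézout: 1 = 733*2677 − 1280*1533.
So 1533⁻¹ ≡ −1280 ≡ 1397 (mod 2677).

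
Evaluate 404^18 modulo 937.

Using repeated squaring:
404^1 ≡ 404 (mod 937)
404^2 ≡ 404^2 = 163216 ≡ 178 (mod 937)
404^4 ≡ 178^2 = 31684 ≡ 763 (mod 937)
404^8 ≡ 763^2 = 582169 ≡ 292 (mod 937)
404^16 ≡ 292^2 = 85264 ≡ 934 (mod 937)
404^18 = 404^16 × 404^2 ≡ 934 × 178 (mod 937).
934 × 178 = 166252 ≡ 403 (mod 937).

403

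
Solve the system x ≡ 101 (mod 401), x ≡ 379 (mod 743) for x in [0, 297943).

170526

401⁻¹ mod 743: 401·63 ≡ 1 (mod 743), so 401⁻¹ ≡ 63.
x = 101 + 401·((379 − 101)·63 mod 743) = 101 + 401·425 = 170526.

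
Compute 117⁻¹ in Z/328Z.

157

Apply the Euclidean algorithm and back-substitute:
328 = 2*117 + 94
117 = 1*94 + 23
94 = 4*23 + 2
23 = 11*2 + 1
2 = 2*1 + 0
gcd(117, 328) = 1, so the inverse exists.
Back-substitute for 1:
1 = 1*23 − 11*2
  = −11*94 + 45*23
  = 45*117 − 56*94
  = −56*328 + 157*117
So 117⁻¹ ≡ 157 (mod 328).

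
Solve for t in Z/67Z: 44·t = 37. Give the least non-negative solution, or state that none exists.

gcd(44, 67) = 1, so a unique solution mod 67 exists.
44⁻¹ ≡ 32 (mod 67).
t ≡ 32·37 ≡ 45 (mod 67).

45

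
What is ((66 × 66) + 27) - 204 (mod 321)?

6

66 × 66 = 4356 ≡ 183 (mod 321)
183 + 27 = 210
210 - 204 = 6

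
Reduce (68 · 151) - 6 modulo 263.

5

68 · 151 = 10268 ≡ 11 (mod 263)
11 - 6 = 5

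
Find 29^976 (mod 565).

976 in binary is 1111010000, i.e. 976 = 512 + 256 + 128 + 64 + 16.
29^1 ≡ 29 (mod 565)
29^2 ≡ 29^2 = 841 ≡ 276 (mod 565)
29^4 ≡ 276^2 = 76176 ≡ 466 (mod 565)
29^8 ≡ 466^2 = 217156 ≡ 196 (mod 565)
29^16 ≡ 196^2 = 38416 ≡ 561 (mod 565)
29^32 ≡ 561^2 = 314721 ≡ 16 (mod 565)
29^64 ≡ 16^2 = 256 (mod 565)
29^128 ≡ 256^2 = 65536 ≡ 561 (mod 565)
29^256 ≡ 561^2 = 314721 ≡ 16 (mod 565)
29^512 ≡ 16^2 = 256 (mod 565)
29^976 = 29^512 * 29^256 * 29^128 * 29^64 * 29^16 ≡ 256 * 16 * 561 * 256 * 561 (mod 565).
Accumulate the product:
256 * 16 = 4096 ≡ 141
141 * 561 = 79101 ≡ 1
1 * 256 = 256
256 * 561 = 143616 ≡ 106

106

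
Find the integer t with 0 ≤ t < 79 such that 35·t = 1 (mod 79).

70

79 = 2*35 + 9
35 = 3*9 + 8
9 = 1*8 + 1
8 = 8*1 + 0
gcd(35, 79) = 1, so the inverse exists.
Back-substitute for 1:
1 = 1*9 − 1*8
  = −1*35 + 4*9
  = 4*79 − 9*35
So 35⁻¹ ≡ −9 ≡ 70 (mod 79).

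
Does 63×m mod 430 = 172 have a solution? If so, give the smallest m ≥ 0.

gcd(63, 430) = 1, so a unique solution mod 430 exists.
63⁻¹ ≡ 157 (mod 430).
m ≡ 157×172 ≡ 344 (mod 430).

344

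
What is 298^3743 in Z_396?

298^1 ≡ 298 (mod 396)
298^2 ≡ 298^2 = 88804 ≡ 100 (mod 396)
298^4 ≡ 100^2 = 10000 ≡ 100 (mod 396)
298^8 ≡ 100^2 = 10000 ≡ 100 (mod 396)
298^16 ≡ 100^2 = 10000 ≡ 100 (mod 396)
298^32 ≡ 100^2 = 10000 ≡ 100 (mod 396)
298^64 ≡ 100^2 = 10000 ≡ 100 (mod 396)
298^128 ≡ 100^2 = 10000 ≡ 100 (mod 396)
298^256 ≡ 100^2 = 10000 ≡ 100 (mod 396)
298^512 ≡ 100^2 = 10000 ≡ 100 (mod 396)
298^1024 ≡ 100^2 = 10000 ≡ 100 (mod 396)
298^2048 ≡ 100^2 = 10000 ≡ 100 (mod 396)
298^3743 = 298^2048 · 298^1024 · 298^512 · 298^128 · 298^16 · 298^8 · 298^4 · 298^2 · 298^1 ≡ 100 · 100 · 100 · 100 · 100 · 100 · 100 · 100 · 298 (mod 396).
Accumulate the product:
100 · 100 = 10000 ≡ 100
100 · 100 = 10000 ≡ 100
100 · 100 = 10000 ≡ 100
100 · 100 = 10000 ≡ 100
100 · 100 = 10000 ≡ 100
100 · 100 = 10000 ≡ 100
100 · 100 = 10000 ≡ 100
100 · 298 = 29800 ≡ 100

100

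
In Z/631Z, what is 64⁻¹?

562

Run the extended Euclidean algorithm:
631 = 9·64 + 55
64 = 1·55 + 9
55 = 6·9 + 1
9 = 9·1 + 0
gcd(64, 631) = 1, so the inverse exists.
Back-substitute for 1:
1 = 1·55 − 6·9
  = −6·64 + 7·55
  = 7·631 − 69·64
So 64⁻¹ ≡ −69 ≡ 562 (mod 631).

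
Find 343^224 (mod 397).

120

Compute successive squares:
343^1 ≡ 343 (mod 397)
343^2 ≡ 343^2 = 117649 ≡ 137 (mod 397)
343^4 ≡ 137^2 = 18769 ≡ 110 (mod 397)
343^8 ≡ 110^2 = 12100 ≡ 190 (mod 397)
343^16 ≡ 190^2 = 36100 ≡ 370 (mod 397)
343^32 ≡ 370^2 = 136900 ≡ 332 (mod 397)
343^64 ≡ 332^2 = 110224 ≡ 255 (mod 397)
343^128 ≡ 255^2 = 65025 ≡ 314 (mod 397)
343^224 = 343^128 * 343^64 * 343^32 ≡ 314 * 255 * 332 (mod 397).
Accumulate the product:
314 * 255 = 80070 ≡ 273
273 * 332 = 90636 ≡ 120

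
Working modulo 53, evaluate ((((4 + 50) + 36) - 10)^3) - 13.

7

4 + 50 = 54 ≡ 1 (mod 53)
1 + 36 = 37
37 - 10 = 27
(27)^3 ≡ 20 (mod 53)
20 - 13 = 7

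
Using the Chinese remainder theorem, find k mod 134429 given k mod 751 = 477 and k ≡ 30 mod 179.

117633

751⁻¹ mod 179: 751×133 ≡ 1 (mod 179), so 751⁻¹ ≡ 133.
k = 477 + 751×((30 − 477)×133 mod 179) = 477 + 751×156 = 117633.
Check: 117633 mod 751 = 477, 117633 mod 179 = 30. ✓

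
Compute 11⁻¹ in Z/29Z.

8

Apply the Euclidean algorithm and back-substitute:
29 = 2·11 + 7
11 = 1·7 + 4
7 = 1·4 + 3
4 = 1·3 + 1
3 = 3·1 + 0
gcd(11, 29) = 1, so the inverse exists.
Back-substitute for 1:
1 = 1·4 − 1·3
  = −1·7 + 2·4
  = 2·11 − 3·7
  = −3·29 + 8·11
So 11⁻¹ ≡ 8 (mod 29).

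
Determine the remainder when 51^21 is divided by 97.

51^1 ≡ 51 (mod 97)
51^2 ≡ 51^2 = 2601 ≡ 79 (mod 97)
51^4 ≡ 79^2 = 6241 ≡ 33 (mod 97)
51^8 ≡ 33^2 = 1089 ≡ 22 (mod 97)
51^16 ≡ 22^2 = 484 ≡ 96 (mod 97)
51^21 = 51^16 · 51^4 · 51^1 ≡ 96 · 33 · 51 (mod 97).
Accumulate the product:
96 · 33 = 3168 ≡ 64
64 · 51 = 3264 ≡ 63

63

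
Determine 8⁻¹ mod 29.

11

Run the extended Euclidean algorithm:
29 = 3×8 + 5
8 = 1×5 + 3
5 = 1×3 + 2
3 = 1×2 + 1
2 = 2×1 + 0
gcd(8, 29) = 1, so the inverse exists.
Bézout: 1 = −3×29 + 11×8.
So 8⁻¹ ≡ 11 (mod 29).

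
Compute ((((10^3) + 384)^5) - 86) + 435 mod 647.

501

(10)^3 ≡ 353 (mod 647)
353 + 384 = 737 ≡ 90 (mod 647)
(90)^5 ≡ 152 (mod 647)
152 - 86 = 66
66 + 435 = 501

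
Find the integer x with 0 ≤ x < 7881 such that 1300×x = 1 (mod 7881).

5935

Run the extended Euclidean algorithm:
7881 = 6·1300 + 81
1300 = 16·81 + 4
81 = 20·4 + 1
4 = 4·1 + 0
gcd(1300, 7881) = 1, so the inverse exists.
Back-substitute for 1:
1 = 1·81 − 20·4
  = −20·1300 + 321·81
  = 321·7881 − 1946·1300
So 1300⁻¹ ≡ −1946 ≡ 5935 (mod 7881).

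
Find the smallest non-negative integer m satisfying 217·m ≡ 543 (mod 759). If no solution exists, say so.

gcd(217, 759) = 1, so a unique solution mod 759 exists.
217⁻¹ ≡ 7 (mod 759).
m ≡ 7·543 ≡ 6 (mod 759).

6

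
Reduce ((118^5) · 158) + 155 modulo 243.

79

(118)^5 ≡ 181 (mod 243)
181 · 158 = 28598 ≡ 167 (mod 243)
167 + 155 = 322 ≡ 79 (mod 243)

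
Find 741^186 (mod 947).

741^1 ≡ 741 (mod 947)
741^2 ≡ 741^2 = 549081 ≡ 768 (mod 947)
741^4 ≡ 768^2 = 589824 ≡ 790 (mod 947)
741^8 ≡ 790^2 = 624100 ≡ 27 (mod 947)
741^16 ≡ 27^2 = 729 (mod 947)
741^32 ≡ 729^2 = 531441 ≡ 174 (mod 947)
741^64 ≡ 174^2 = 30276 ≡ 919 (mod 947)
741^128 ≡ 919^2 = 844561 ≡ 784 (mod 947)
741^186 = 741^128 * 741^32 * 741^16 * 741^8 * 741^2 ≡ 784 * 174 * 729 * 27 * 768 (mod 947).
Accumulate the product:
784 * 174 = 136416 ≡ 48
48 * 729 = 34992 ≡ 900
900 * 27 = 24300 ≡ 625
625 * 768 = 480000 ≡ 818

818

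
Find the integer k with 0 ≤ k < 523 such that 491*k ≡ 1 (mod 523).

49

Apply the Euclidean algorithm and back-substitute:
523 = 1×491 + 32
491 = 15×32 + 11
32 = 2×11 + 10
11 = 1×10 + 1
10 = 10×1 + 0
gcd(491, 523) = 1, so the inverse exists.
Back-substitute for 1:
1 = 1×11 − 1×10
  = −1×32 + 3×11
  = 3×491 − 46×32
  = −46×523 + 49×491
So 491⁻¹ ≡ 49 (mod 523).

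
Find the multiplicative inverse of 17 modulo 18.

18 = 1*17 + 1
17 = 17*1 + 0
gcd(17, 18) = 1, so the inverse exists.
Back-substitute for 1:
1 = 1*18 − 1*17
So 17⁻¹ ≡ −1 ≡ 17 (mod 18).

17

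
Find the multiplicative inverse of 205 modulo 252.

193

252 = 1×205 + 47
205 = 4×47 + 17
47 = 2×17 + 13
17 = 1×13 + 4
13 = 3×4 + 1
4 = 4×1 + 0
gcd(205, 252) = 1, so the inverse exists.
Back-substitute for 1:
1 = 1×13 − 3×4
  = −3×17 + 4×13
  = 4×47 − 11×17
  = −11×205 + 48×47
  = 48×252 − 59×205
So 205⁻¹ ≡ −59 ≡ 193 (mod 252).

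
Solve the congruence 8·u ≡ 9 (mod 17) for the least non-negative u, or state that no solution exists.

16

gcd(8, 17) = 1, so a unique solution mod 17 exists.
8⁻¹ ≡ 15 (mod 17).
u ≡ 15·9 ≡ 16 (mod 17).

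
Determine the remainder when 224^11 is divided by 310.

Compute successive squares:
224^1 ≡ 224 (mod 310)
224^2 ≡ 224^2 = 50176 ≡ 266 (mod 310)
224^4 ≡ 266^2 = 70756 ≡ 76 (mod 310)
224^8 ≡ 76^2 = 5776 ≡ 196 (mod 310)
224^11 = 224^8 × 224^2 × 224^1 ≡ 196 × 266 × 224 (mod 310).
Accumulate the product:
196 × 266 = 52136 ≡ 56
56 × 224 = 12544 ≡ 144

144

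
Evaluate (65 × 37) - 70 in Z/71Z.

63

65 × 37 = 2405 ≡ 62 (mod 71)
62 - 70 = -8 ≡ 63 (mod 71)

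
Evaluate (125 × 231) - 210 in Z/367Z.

39

125 × 231 = 28875 ≡ 249 (mod 367)
249 - 210 = 39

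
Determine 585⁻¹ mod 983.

778

983 = 1*585 + 398
585 = 1*398 + 187
398 = 2*187 + 24
187 = 7*24 + 19
24 = 1*19 + 5
19 = 3*5 + 4
5 = 1*4 + 1
4 = 4*1 + 0
gcd(585, 983) = 1, so the inverse exists.
Bézout: 1 = 122*983 − 205*585.
So 585⁻¹ ≡ −205 ≡ 778 (mod 983).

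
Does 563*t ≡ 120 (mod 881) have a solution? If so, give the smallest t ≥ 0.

864

gcd(563, 881) = 1, so a unique solution mod 881 exists.
563⁻¹ ≡ 712 (mod 881).
t ≡ 712*120 ≡ 864 (mod 881).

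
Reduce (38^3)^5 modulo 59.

32

(38)^3 ≡ 2 (mod 59)
(2)^5 ≡ 32 (mod 59)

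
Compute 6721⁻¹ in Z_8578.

By the extended Euclidean algorithm:
8578 = 1·6721 + 1857
6721 = 3·1857 + 1150
1857 = 1·1150 + 707
1150 = 1·707 + 443
707 = 1·443 + 264
443 = 1·264 + 179
264 = 1·179 + 85
179 = 2·85 + 9
85 = 9·9 + 4
9 = 2·4 + 1
4 = 4·1 + 0
gcd(6721, 8578) = 1, so the inverse exists.
Bézout: 1 = −1502·8578 + 1917·6721.
So 6721⁻¹ ≡ 1917 (mod 8578).

1917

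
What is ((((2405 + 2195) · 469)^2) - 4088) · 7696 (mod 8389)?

2307

2405 + 2195 = 4600
4600 · 469 = 2157400 ≡ 1427 (mod 8389)
(1427)^2 ≡ 6191 (mod 8389)
6191 - 4088 = 2103
2103 · 7696 = 16184688 ≡ 2307 (mod 8389)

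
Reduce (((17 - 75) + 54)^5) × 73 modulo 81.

17 - 75 = -58 ≡ 23 (mod 81)
23 + 54 = 77
(77)^5 ≡ 29 (mod 81)
29 × 73 = 2117 ≡ 11 (mod 81)

11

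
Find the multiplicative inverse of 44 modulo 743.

152

Run the extended Euclidean algorithm:
743 = 16*44 + 39
44 = 1*39 + 5
39 = 7*5 + 4
5 = 1*4 + 1
4 = 4*1 + 0
gcd(44, 743) = 1, so the inverse exists.
Bézout: 1 = −9*743 + 152*44.
So 44⁻¹ ≡ 152 (mod 743).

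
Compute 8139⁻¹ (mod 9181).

7410

By the extended Euclidean algorithm:
9181 = 1·8139 + 1042
8139 = 7·1042 + 845
1042 = 1·845 + 197
845 = 4·197 + 57
197 = 3·57 + 26
57 = 2·26 + 5
26 = 5·5 + 1
5 = 5·1 + 0
gcd(8139, 9181) = 1, so the inverse exists.
Back-substitute for 1:
1 = 1·26 − 5·5
  = −5·57 + 11·26
  = 11·197 − 38·57
  = −38·845 + 163·197
  = 163·1042 − 201·845
  = −201·8139 + 1570·1042
  = 1570·9181 − 1771·8139
So 8139⁻¹ ≡ −1771 ≡ 7410 (mod 9181).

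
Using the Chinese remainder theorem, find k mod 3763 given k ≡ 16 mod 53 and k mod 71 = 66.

53⁻¹ mod 71: 53·67 ≡ 1 (mod 71), so 53⁻¹ ≡ 67.
k = 16 + 53·((66 − 16)·67 mod 71) = 16 + 53·13 = 705.
Check: 705 mod 53 = 16, 705 mod 71 = 66. ✓

705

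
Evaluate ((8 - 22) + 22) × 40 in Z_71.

36

8 - 22 = -14 ≡ 57 (mod 71)
57 + 22 = 79 ≡ 8 (mod 71)
8 × 40 = 320 ≡ 36 (mod 71)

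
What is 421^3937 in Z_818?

Using repeated squaring:
3937 in binary is 111101100001, i.e. 3937 = 2048 + 1024 + 512 + 256 + 64 + 32 + 1.
421^1 ≡ 421 (mod 818)
421^2 ≡ 421^2 = 177241 ≡ 553 (mod 818)
421^4 ≡ 553^2 = 305809 ≡ 695 (mod 818)
421^8 ≡ 695^2 = 483025 ≡ 405 (mod 818)
421^16 ≡ 405^2 = 164025 ≡ 425 (mod 818)
421^32 ≡ 425^2 = 180625 ≡ 665 (mod 818)
421^64 ≡ 665^2 = 442225 ≡ 505 (mod 818)
421^128 ≡ 505^2 = 255025 ≡ 627 (mod 818)
421^256 ≡ 627^2 = 393129 ≡ 489 (mod 818)
421^512 ≡ 489^2 = 239121 ≡ 265 (mod 818)
421^1024 ≡ 265^2 = 70225 ≡ 695 (mod 818)
421^2048 ≡ 695^2 = 483025 ≡ 405 (mod 818)
421^3937 = 421^2048 · 421^1024 · 421^512 · 421^256 · 421^64 · 421^32 · 421^1 ≡ 405 · 695 · 265 · 489 · 505 · 665 · 421 (mod 818).
Accumulate the product:
405 · 695 = 281475 ≡ 83
83 · 265 = 21995 ≡ 727
727 · 489 = 355503 ≡ 491
491 · 505 = 247955 ≡ 101
101 · 665 = 67165 ≡ 89
89 · 421 = 37469 ≡ 659

659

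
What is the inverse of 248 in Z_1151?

By the extended Euclidean algorithm:
1151 = 4*248 + 159
248 = 1*159 + 89
159 = 1*89 + 70
89 = 1*70 + 19
70 = 3*19 + 13
19 = 1*13 + 6
13 = 2*6 + 1
6 = 6*1 + 0
gcd(248, 1151) = 1, so the inverse exists.
Bézout: 1 = 39*1151 − 181*248.
So 248⁻¹ ≡ −181 ≡ 970 (mod 1151).

970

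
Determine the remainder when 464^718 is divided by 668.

564

Using repeated squaring:
718 in binary is 1011001110, i.e. 718 = 512 + 128 + 64 + 8 + 4 + 2.
464^1 ≡ 464 (mod 668)
464^2 ≡ 464^2 = 215296 ≡ 200 (mod 668)
464^4 ≡ 200^2 = 40000 ≡ 588 (mod 668)
464^8 ≡ 588^2 = 345744 ≡ 388 (mod 668)
464^16 ≡ 388^2 = 150544 ≡ 244 (mod 668)
464^32 ≡ 244^2 = 59536 ≡ 84 (mod 668)
464^64 ≡ 84^2 = 7056 ≡ 376 (mod 668)
464^128 ≡ 376^2 = 141376 ≡ 428 (mod 668)
464^256 ≡ 428^2 = 183184 ≡ 152 (mod 668)
464^512 ≡ 152^2 = 23104 ≡ 392 (mod 668)
464^718 = 464^512 * 464^128 * 464^64 * 464^8 * 464^4 * 464^2 ≡ 392 * 428 * 376 * 388 * 588 * 200 (mod 668).
Accumulate the product:
392 * 428 = 167776 ≡ 108
108 * 376 = 40608 ≡ 528
528 * 388 = 204864 ≡ 456
456 * 588 = 268128 ≡ 260
260 * 200 = 52000 ≡ 564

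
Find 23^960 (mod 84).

Using repeated squaring:
960 in binary is 1111000000, i.e. 960 = 512 + 256 + 128 + 64.
23^1 ≡ 23 (mod 84)
23^2 ≡ 23^2 = 529 ≡ 25 (mod 84)
23^4 ≡ 25^2 = 625 ≡ 37 (mod 84)
23^8 ≡ 37^2 = 1369 ≡ 25 (mod 84)
23^16 ≡ 25^2 = 625 ≡ 37 (mod 84)
23^32 ≡ 37^2 = 1369 ≡ 25 (mod 84)
23^64 ≡ 25^2 = 625 ≡ 37 (mod 84)
23^128 ≡ 37^2 = 1369 ≡ 25 (mod 84)
23^256 ≡ 25^2 = 625 ≡ 37 (mod 84)
23^512 ≡ 37^2 = 1369 ≡ 25 (mod 84)
23^960 = 23^512 * 23^256 * 23^128 * 23^64 ≡ 25 * 37 * 25 * 37 (mod 84).
Accumulate the product:
25 * 37 = 925 ≡ 1
1 * 25 = 25
25 * 37 = 925 ≡ 1

1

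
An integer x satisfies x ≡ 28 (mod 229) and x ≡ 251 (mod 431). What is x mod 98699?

54988

229⁻¹ mod 431: 229·32 ≡ 1 (mod 431), so 229⁻¹ ≡ 32.
x = 28 + 229·((251 − 28)·32 mod 431) = 28 + 229·240 = 54988.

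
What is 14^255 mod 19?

By square-and-multiply:
255 in binary is 11111111, i.e. 255 = 128 + 64 + 32 + 16 + 8 + 4 + 2 + 1.
14^1 ≡ 14 (mod 19)
14^2 ≡ 14^2 = 196 ≡ 6 (mod 19)
14^4 ≡ 6^2 = 36 ≡ 17 (mod 19)
14^8 ≡ 17^2 = 289 ≡ 4 (mod 19)
14^16 ≡ 4^2 = 16 (mod 19)
14^32 ≡ 16^2 = 256 ≡ 9 (mod 19)
14^64 ≡ 9^2 = 81 ≡ 5 (mod 19)
14^128 ≡ 5^2 = 25 ≡ 6 (mod 19)
14^255 = 14^128 * 14^64 * 14^32 * 14^16 * 14^8 * 14^4 * 14^2 * 14^1 ≡ 6 * 5 * 9 * 16 * 4 * 17 * 6 * 14 (mod 19).
Accumulate the product:
6 * 5 = 30 ≡ 11
11 * 9 = 99 ≡ 4
4 * 16 = 64 ≡ 7
7 * 4 = 28 ≡ 9
9 * 17 = 153 ≡ 1
1 * 6 = 6
6 * 14 = 84 ≡ 8

8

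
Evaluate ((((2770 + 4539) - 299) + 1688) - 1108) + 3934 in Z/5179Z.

2770 + 4539 = 7309 ≡ 2130 (mod 5179)
2130 - 299 = 1831
1831 + 1688 = 3519
3519 - 1108 = 2411
2411 + 3934 = 6345 ≡ 1166 (mod 5179)

1166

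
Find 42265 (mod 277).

161

42265 = 152×277 + 161, so 42265 ≡ 161 (mod 277).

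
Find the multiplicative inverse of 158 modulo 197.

197 = 1×158 + 39
158 = 4×39 + 2
39 = 19×2 + 1
2 = 2×1 + 0
gcd(158, 197) = 1, so the inverse exists.
Back-substitute for 1:
1 = 1×39 − 19×2
  = −19×158 + 77×39
  = 77×197 − 96×158
So 158⁻¹ ≡ −96 ≡ 101 (mod 197).

101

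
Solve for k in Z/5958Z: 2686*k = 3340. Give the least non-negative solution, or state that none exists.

1168

gcd(2686, 5958) = 2, and 2 | 3340, so solutions exist.
Divide through by 2: 1343*k = 1670 (mod 2979).
1343⁻¹ ≡ 122 (mod 2979).
k ≡ 122*1670 ≡ 1168 (mod 2979).
The smallest non-negative solution is k = 1168.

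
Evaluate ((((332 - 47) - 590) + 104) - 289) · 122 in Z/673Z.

332 - 47 = 285
285 - 590 = -305 ≡ 368 (mod 673)
368 + 104 = 472
472 - 289 = 183
183 · 122 = 22326 ≡ 117 (mod 673)

117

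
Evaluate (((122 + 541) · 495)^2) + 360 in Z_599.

122 + 541 = 663 ≡ 64 (mod 599)
64 · 495 = 31680 ≡ 532 (mod 599)
(532)^2 ≡ 296 (mod 599)
296 + 360 = 656 ≡ 57 (mod 599)

57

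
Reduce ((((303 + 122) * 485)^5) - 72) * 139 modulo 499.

343

303 + 122 = 425
425 * 485 = 206125 ≡ 38 (mod 499)
(38)^5 ≡ 455 (mod 499)
455 - 72 = 383
383 * 139 = 53237 ≡ 343 (mod 499)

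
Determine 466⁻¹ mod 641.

641 = 1·466 + 175
466 = 2·175 + 116
175 = 1·116 + 59
116 = 1·59 + 57
59 = 1·57 + 2
57 = 28·2 + 1
2 = 2·1 + 0
gcd(466, 641) = 1, so the inverse exists.
Back-substitute for 1:
1 = 1·57 − 28·2
  = −28·59 + 29·57
  = 29·116 − 57·59
  = −57·175 + 86·116
  = 86·466 − 229·175
  = −229·641 + 315·466
So 466⁻¹ ≡ 315 (mod 641).

315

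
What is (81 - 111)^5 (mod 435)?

81 - 111 = -30 ≡ 405 (mod 435)
(405)^5 ≡ 405 (mod 435)

405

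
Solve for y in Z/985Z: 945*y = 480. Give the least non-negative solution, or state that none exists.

185

gcd(945, 985) = 5, and 5 | 480, so solutions exist.
Divide through by 5: 189*y = 96 (mod 197).
189⁻¹ ≡ 123 (mod 197).
y ≡ 123*96 ≡ 185 (mod 197).
The smallest non-negative solution is y = 185.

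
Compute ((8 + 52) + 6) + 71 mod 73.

8 + 52 = 60
60 + 6 = 66
66 + 71 = 137 ≡ 64 (mod 73)

64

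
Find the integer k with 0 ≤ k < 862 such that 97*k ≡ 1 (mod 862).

Run the extended Euclidean algorithm:
862 = 8×97 + 86
97 = 1×86 + 11
86 = 7×11 + 9
11 = 1×9 + 2
9 = 4×2 + 1
2 = 2×1 + 0
gcd(97, 862) = 1, so the inverse exists.
Bézout: 1 = 44×862 − 391×97.
So 97⁻¹ ≡ −391 ≡ 471 (mod 862).

471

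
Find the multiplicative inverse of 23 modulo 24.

23

24 = 1·23 + 1
23 = 23·1 + 0
gcd(23, 24) = 1, so the inverse exists.
Back-substitute for 1:
1 = 1·24 − 1·23
So 23⁻¹ ≡ −1 ≡ 23 (mod 24).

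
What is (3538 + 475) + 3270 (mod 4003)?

3280

3538 + 475 = 4013 ≡ 10 (mod 4003)
10 + 3270 = 3280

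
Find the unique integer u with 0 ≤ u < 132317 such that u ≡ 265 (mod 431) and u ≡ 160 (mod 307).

28711

431⁻¹ mod 307: 431*52 ≡ 1 (mod 307), so 431⁻¹ ≡ 52.
u = 265 + 431*((160 − 265)*52 mod 307) = 265 + 431*66 = 28711.
Check: 28711 mod 431 = 265, 28711 mod 307 = 160. ✓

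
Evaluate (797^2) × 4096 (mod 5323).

(797)^2 ≡ 1772 (mod 5323)
1772 × 4096 = 7258112 ≡ 2863 (mod 5323)

2863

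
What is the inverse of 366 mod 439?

6

439 = 1×366 + 73
366 = 5×73 + 1
73 = 73×1 + 0
gcd(366, 439) = 1, so the inverse exists.
Bézout: 1 = −5×439 + 6×366.
So 366⁻¹ ≡ 6 (mod 439).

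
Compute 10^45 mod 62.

By square-and-multiply:
45 in binary is 101101, i.e. 45 = 32 + 8 + 4 + 1.
10^1 ≡ 10 (mod 62)
10^2 ≡ 10^2 = 100 ≡ 38 (mod 62)
10^4 ≡ 38^2 = 1444 ≡ 18 (mod 62)
10^8 ≡ 18^2 = 324 ≡ 14 (mod 62)
10^16 ≡ 14^2 = 196 ≡ 10 (mod 62)
10^32 ≡ 10^2 = 100 ≡ 38 (mod 62)
10^45 = 10^32 * 10^8 * 10^4 * 10^1 ≡ 38 * 14 * 18 * 10 (mod 62).
Accumulate the product:
38 * 14 = 532 ≡ 36
36 * 18 = 648 ≡ 28
28 * 10 = 280 ≡ 32

32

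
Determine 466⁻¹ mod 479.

479 = 1·466 + 13
466 = 35·13 + 11
13 = 1·11 + 2
11 = 5·2 + 1
2 = 2·1 + 0
gcd(466, 479) = 1, so the inverse exists.
Back-substitute for 1:
1 = 1·11 − 5·2
  = −5·13 + 6·11
  = 6·466 − 215·13
  = −215·479 + 221·466
So 466⁻¹ ≡ 221 (mod 479).

221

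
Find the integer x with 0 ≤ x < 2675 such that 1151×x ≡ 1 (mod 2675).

251

2675 = 2×1151 + 373
1151 = 3×373 + 32
373 = 11×32 + 21
32 = 1×21 + 11
21 = 1×11 + 10
11 = 1×10 + 1
10 = 10×1 + 0
gcd(1151, 2675) = 1, so the inverse exists.
Back-substitute for 1:
1 = 1×11 − 1×10
  = −1×21 + 2×11
  = 2×32 − 3×21
  = −3×373 + 35×32
  = 35×1151 − 108×373
  = −108×2675 + 251×1151
So 1151⁻¹ ≡ 251 (mod 2675).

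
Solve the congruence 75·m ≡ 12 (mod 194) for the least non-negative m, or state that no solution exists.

70

gcd(75, 194) = 1, so a unique solution mod 194 exists.
75⁻¹ ≡ 119 (mod 194).
m ≡ 119·12 ≡ 70 (mod 194).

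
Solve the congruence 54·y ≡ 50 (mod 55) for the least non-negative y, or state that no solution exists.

5

gcd(54, 55) = 1, so a unique solution mod 55 exists.
54⁻¹ ≡ 54 (mod 55).
y ≡ 54·50 ≡ 5 (mod 55).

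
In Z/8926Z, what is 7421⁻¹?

8926 = 1×7421 + 1505
7421 = 4×1505 + 1401
1505 = 1×1401 + 104
1401 = 13×104 + 49
104 = 2×49 + 6
49 = 8×6 + 1
6 = 6×1 + 0
gcd(7421, 8926) = 1, so the inverse exists.
Bézout: 1 = −1213×8926 + 1459×7421.
So 7421⁻¹ ≡ 1459 (mod 8926).

1459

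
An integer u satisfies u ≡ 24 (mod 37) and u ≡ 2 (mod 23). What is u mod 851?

209

37⁻¹ mod 23: 37·5 ≡ 1 (mod 23), so 37⁻¹ ≡ 5.
u = 24 + 37·((2 − 24)·5 mod 23) = 24 + 37·5 = 209.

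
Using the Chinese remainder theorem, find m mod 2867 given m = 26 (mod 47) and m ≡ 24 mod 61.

47⁻¹ mod 61: 47·13 ≡ 1 (mod 61), so 47⁻¹ ≡ 13.
m = 26 + 47·((24 − 26)·13 mod 61) = 26 + 47·35 = 1671.
Check: 1671 mod 47 = 26, 1671 mod 61 = 24. ✓

1671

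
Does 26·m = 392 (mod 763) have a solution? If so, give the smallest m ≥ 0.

602

gcd(26, 763) = 1, so a unique solution mod 763 exists.
26⁻¹ ≡ 675 (mod 763).
m ≡ 675·392 ≡ 602 (mod 763).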